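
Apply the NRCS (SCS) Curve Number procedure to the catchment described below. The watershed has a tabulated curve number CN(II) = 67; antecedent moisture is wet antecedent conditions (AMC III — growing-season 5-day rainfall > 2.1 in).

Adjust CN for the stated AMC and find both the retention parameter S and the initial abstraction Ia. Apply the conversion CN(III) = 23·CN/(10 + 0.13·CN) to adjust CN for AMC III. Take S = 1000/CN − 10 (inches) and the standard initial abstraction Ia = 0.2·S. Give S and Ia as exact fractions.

Wet (AMC III): CN(III) = 23·67/(10 + 0.13·67) = 1541/(1871/100) = 154100/1871 ≈ 82.362
Retention S: 1000/CN − 10 with CN=82.362 → S = 3300/1541 ≈ 2.141 in
Ia = 0.2·(3300/1541) = 660/1541 in ≈ 0.428 in

S = 3300/1541 in ≈ 2.141 in; Ia = 660/1541 in ≈ 0.428 in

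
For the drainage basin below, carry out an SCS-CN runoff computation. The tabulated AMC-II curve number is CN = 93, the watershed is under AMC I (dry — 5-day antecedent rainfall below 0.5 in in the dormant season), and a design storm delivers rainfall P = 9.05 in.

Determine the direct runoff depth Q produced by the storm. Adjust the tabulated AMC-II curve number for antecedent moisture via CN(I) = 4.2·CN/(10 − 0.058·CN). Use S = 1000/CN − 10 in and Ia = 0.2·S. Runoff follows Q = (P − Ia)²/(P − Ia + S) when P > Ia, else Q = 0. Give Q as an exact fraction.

Q = 2352153001/326424420 in ≈ 7.206 in

Dry (AMC I): CN(I) = 4.2·93/(10 − 0.058·93) = (1953/5)/(2303/500) = 27900/329 ≈ 84.802
S = 1000/(27900/329) − 10 = 500/279 in ≈ 1.792 in
Ia = 0.2·(500/279) = 100/279 in ≈ 0.358 in
Excess rainfall: 9.050 − 0.358 = 8.692 in; P > Ia so Q > 0
Runoff Q = (P−Ia)²/(P−Ia+S) = (8.692)²/(8.692+1.792) = 2352153001/326424420 ≈ 7.206 in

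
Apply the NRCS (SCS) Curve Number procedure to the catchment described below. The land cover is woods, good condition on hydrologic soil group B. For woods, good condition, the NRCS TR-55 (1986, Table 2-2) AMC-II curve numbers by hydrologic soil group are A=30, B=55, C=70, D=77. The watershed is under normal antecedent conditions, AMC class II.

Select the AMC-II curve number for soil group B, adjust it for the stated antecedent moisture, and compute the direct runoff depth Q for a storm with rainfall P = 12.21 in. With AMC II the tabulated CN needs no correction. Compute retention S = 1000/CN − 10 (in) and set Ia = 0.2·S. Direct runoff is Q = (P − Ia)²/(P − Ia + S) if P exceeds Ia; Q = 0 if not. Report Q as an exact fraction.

Q = 45093387/7564700 in ≈ 5.961 in

NRCS table: woods, good condition, soil group B → CN(II) = 55
AMC II — tabulated CN = 55 applies directly.
Retention S: 1000/CN − 10 with CN=55.000 → S = 90/11 ≈ 8.182 in
Ia = 0.2·(90/11) = 18/11 in ≈ 1.636 in
P − Ia = 12.210 − 1.636 = 11631/1100 ≈ 10.574 in (> 0, runoff occurs)
Q: (11631/1100)² ÷ (20631/1100) = 45093387/7564700 in (≈ 5.961 in)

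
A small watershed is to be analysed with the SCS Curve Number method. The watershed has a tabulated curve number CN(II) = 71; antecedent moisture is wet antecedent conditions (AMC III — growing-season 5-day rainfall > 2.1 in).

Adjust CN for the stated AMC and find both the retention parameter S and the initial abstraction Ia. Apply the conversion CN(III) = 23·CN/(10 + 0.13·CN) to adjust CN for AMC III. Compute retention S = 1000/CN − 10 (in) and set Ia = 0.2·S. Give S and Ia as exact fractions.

Wet (AMC III): CN(III) = 23·71/(10 + 0.13·71) = 1633/(1923/100) = 163300/1923 ≈ 84.919
Max retention: S = 1000/(163300/1923) − 10 = 2900/1633 in (≈ 1.776 in)
Ia = 0.2S: 0.2·1.776 = 0.355 in (exactly 580/1633)

S = 2900/1633 in ≈ 1.776 in; Ia = 580/1633 in ≈ 0.355 in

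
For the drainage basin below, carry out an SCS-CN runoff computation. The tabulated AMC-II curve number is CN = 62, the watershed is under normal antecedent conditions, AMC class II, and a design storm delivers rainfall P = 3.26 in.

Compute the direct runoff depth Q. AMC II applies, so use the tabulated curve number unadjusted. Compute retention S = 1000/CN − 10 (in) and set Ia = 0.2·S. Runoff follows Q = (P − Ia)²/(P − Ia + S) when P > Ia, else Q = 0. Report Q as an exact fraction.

Average conditions: CN = 62 (no AMC adjustment).
Retention S: 1000/CN − 10 with CN=62.000 → S = 190/31 ≈ 6.129 in
Initial abstraction Ia = S/5 = (190/31)/5 = 38/31 ≈ 1.226 in
Excess rainfall: 3.260 − 1.226 = 2.034 in; P > Ia so Q > 0
Runoff Q = (P−Ia)²/(P−Ia+S) = (2.034)²/(2.034+6.129) = 9941409/19612150 ≈ 0.507 in

Q = 9941409/19612150 in ≈ 0.507 in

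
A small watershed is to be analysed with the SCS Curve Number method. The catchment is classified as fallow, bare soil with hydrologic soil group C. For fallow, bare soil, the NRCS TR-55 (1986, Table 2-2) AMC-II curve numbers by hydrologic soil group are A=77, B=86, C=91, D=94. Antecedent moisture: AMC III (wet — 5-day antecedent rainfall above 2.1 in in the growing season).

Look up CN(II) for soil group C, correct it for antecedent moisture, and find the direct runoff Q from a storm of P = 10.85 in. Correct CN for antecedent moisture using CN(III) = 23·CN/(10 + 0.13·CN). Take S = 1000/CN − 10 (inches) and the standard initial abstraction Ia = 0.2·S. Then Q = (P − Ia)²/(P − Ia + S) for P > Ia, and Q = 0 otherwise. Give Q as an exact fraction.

NRCS table: fallow, bare soil, soil group C → CN(II) = 91
CN(III) from CN(II)=91: (23·91)/(10 + 0.13·91) = 209300/2183 ≈ 95.877
Max retention: S = 1000/(209300/2183) − 10 = 900/2093 in (≈ 0.430 in)
Ia = 0.2·(900/2093) = 180/2093 in ≈ 0.086 in
Since P=10.850 > Ia=0.086: effective rainfall P−Ia = 450581/41860 in
Q: (450581/41860)² ÷ (468581/41860) = 203023237561/19614800660 in (≈ 10.351 in)

Q = 203023237561/19614800660 in ≈ 10.351 in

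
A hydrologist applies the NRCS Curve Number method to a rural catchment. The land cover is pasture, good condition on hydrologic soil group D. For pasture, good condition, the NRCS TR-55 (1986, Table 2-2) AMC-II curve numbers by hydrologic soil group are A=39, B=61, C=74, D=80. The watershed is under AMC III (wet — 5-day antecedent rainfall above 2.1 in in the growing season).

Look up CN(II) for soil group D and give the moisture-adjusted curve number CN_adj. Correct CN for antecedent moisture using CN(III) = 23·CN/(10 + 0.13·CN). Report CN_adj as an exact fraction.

CN_adj = 4600/51 ≈ 90.196

NRCS table: pasture, good condition, soil group D → CN(II) = 80
Wet (AMC III): CN(III) = 23·80/(10 + 0.13·80) = 1840/(102/5) = 4600/51 ≈ 90.196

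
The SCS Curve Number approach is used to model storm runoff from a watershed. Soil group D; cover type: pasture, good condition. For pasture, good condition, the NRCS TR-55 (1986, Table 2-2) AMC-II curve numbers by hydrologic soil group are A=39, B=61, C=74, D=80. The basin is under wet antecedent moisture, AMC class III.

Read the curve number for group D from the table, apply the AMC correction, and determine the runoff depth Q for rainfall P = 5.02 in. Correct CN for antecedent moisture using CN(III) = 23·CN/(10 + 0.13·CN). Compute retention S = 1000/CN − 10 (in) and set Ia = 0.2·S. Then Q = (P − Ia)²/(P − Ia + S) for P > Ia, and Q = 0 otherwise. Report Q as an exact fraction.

Q = 30503529/7788950 in ≈ 3.916 in

NRCS table: pasture, good condition, soil group D → CN(II) = 80
Adjust CN=80 to AMC III: 23·80/(10 + 0.13·80) → 1840 ÷ (102/5) = 4600/51 ≈ 90.196
Retention S: 1000/CN − 10 with CN=90.196 → S = 25/23 ≈ 1.087 in
Ia = 0.2S: 0.2·1.087 = 0.217 in (exactly 5/23)
Excess rainfall: 5.020 − 0.217 = 4.803 in; P > Ia so Q > 0
Q = (5523/1150)²/((5523/1150) + 25/23) = (30503529/1322500)/(6773/1150) = 30503529/7788950 in ≈ 3.916 in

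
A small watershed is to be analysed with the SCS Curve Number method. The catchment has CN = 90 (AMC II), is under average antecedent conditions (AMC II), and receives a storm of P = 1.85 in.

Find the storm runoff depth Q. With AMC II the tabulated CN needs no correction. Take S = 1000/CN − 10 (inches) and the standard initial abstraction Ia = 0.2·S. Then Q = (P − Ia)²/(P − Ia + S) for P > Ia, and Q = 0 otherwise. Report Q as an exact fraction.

Q = 85849/88740 in ≈ 0.967 in

AMC II — tabulated CN = 90 applies directly.
Max retention: S = 1000/90 − 10 = 10/9 in (≈ 1.111 in)
Ia = 0.2·(10/9) = 2/9 in ≈ 0.222 in
P − Ia = 1.850 − 0.222 = 293/180 ≈ 1.628 in (> 0, runoff occurs)
Runoff Q = (P−Ia)²/(P−Ia+S) = (1.628)²/(1.628+1.111) = 85849/88740 ≈ 0.967 in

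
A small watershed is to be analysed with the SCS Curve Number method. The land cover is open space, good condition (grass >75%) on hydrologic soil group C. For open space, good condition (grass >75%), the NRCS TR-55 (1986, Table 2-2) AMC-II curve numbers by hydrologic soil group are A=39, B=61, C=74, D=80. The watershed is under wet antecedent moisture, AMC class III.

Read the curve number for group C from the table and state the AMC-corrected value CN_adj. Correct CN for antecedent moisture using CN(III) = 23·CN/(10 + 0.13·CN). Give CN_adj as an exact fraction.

NRCS table: open space, good condition (grass >75%), soil group C → CN(II) = 74
CN(III) from CN(II)=74: (23·74)/(10 + 0.13·74) = 85100/981 ≈ 86.748

CN_adj = 85100/981 ≈ 86.748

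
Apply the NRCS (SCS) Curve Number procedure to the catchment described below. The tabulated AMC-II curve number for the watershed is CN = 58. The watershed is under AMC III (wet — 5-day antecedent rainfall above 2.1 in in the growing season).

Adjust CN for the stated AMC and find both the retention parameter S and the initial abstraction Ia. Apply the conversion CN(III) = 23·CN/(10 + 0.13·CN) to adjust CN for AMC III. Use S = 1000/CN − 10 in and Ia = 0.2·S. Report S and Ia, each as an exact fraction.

S = 2100/667 in ≈ 3.148 in; Ia = 420/667 in ≈ 0.630 in

Wet (AMC III): CN(III) = 23·58/(10 + 0.13·58) = 1334/(877/50) = 66700/877 ≈ 76.055
S = 1000/(66700/877) − 10 = 2100/667 in ≈ 3.148 in
Initial abstraction Ia = S/5 = (2100/667)/5 = 420/667 ≈ 0.630 in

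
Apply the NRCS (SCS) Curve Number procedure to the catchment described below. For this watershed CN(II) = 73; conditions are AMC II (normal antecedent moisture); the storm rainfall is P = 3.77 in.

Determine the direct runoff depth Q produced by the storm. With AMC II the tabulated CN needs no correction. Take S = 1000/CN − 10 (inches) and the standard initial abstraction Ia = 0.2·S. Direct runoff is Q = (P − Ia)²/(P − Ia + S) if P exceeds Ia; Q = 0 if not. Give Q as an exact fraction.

Q = 489338641/358583300 in ≈ 1.365 in

CN(II) = 73; AMC II needs no correction.
S = 1000/73 − 10 = 270/73 in ≈ 3.699 in
Initial abstraction Ia = S/5 = (270/73)/5 = 54/73 ≈ 0.740 in
Since P=3.770 > Ia=0.740: effective rainfall P−Ia = 22121/7300 in
Q: (22121/7300)² ÷ (49121/7300) = 489338641/358583300 in (≈ 1.365 in)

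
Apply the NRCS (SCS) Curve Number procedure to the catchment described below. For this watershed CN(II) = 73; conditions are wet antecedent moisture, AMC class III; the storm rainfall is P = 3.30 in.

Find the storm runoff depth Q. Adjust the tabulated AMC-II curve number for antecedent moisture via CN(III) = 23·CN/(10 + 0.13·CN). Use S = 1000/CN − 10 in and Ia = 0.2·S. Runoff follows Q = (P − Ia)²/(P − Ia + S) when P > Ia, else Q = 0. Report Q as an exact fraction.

Q = 833566683/430982510 in ≈ 1.934 in

Adjust CN=73 to AMC III: 23·73/(10 + 0.13·73) → 1679 ÷ (1949/100) = 167900/1949 ≈ 86.147
Max retention: S = 1000/(167900/1949) − 10 = 2700/1679 in (≈ 1.608 in)
Ia = 0.2S: 0.2·1.608 = 0.322 in (exactly 540/1679)
Since P=3.300 > Ia=0.322: effective rainfall P−Ia = 50007/16790 in
Runoff Q = (P−Ia)²/(P−Ia+S) = (2.978)²/(2.978+1.608) = 833566683/430982510 ≈ 1.934 in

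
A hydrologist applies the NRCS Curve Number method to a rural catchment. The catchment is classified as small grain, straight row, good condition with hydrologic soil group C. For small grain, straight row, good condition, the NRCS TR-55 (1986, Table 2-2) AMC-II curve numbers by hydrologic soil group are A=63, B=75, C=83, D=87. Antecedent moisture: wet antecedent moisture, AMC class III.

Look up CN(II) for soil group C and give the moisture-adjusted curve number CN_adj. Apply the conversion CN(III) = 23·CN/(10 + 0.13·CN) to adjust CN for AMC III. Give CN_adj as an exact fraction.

NRCS table: small grain, straight row, good condition, soil group C → CN(II) = 83
Adjust CN=83 to AMC III: 23·83/(10 + 0.13·83) → 1909 ÷ (2079/100) = 190900/2079 ≈ 91.823

CN_adj = 190900/2079 ≈ 91.823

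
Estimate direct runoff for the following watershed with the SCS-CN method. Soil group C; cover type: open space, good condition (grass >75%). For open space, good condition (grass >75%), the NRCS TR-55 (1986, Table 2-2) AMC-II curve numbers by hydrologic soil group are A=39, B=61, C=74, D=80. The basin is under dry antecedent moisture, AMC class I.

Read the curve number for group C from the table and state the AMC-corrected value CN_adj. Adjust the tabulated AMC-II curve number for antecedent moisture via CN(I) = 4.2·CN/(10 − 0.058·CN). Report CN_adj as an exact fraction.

CN_adj = 77700/1427 ≈ 54.450

NRCS table: open space, good condition (grass >75%), soil group C → CN(II) = 74
Adjust CN=74 to AMC I: 4.2·74/(10 − 0.058·74) → (1554/5) ÷ (1427/250) = 77700/1427 ≈ 54.450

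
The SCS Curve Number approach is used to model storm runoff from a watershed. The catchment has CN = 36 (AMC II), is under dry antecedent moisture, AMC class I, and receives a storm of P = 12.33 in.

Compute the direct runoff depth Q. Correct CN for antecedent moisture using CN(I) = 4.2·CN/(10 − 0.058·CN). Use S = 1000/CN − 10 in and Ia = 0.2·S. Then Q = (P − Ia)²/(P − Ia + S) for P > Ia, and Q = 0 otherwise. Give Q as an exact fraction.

CN(I) from CN(II)=36: (4.2·36)/(10 − 0.058·36) = 18900/989 ≈ 19.110
Retention S: 1000/CN − 10 with CN=19.110 → S = 8000/189 ≈ 42.328 in
Initial abstraction Ia = S/5 = (8000/189)/5 = 1600/189 ≈ 8.466 in
Since P=12.330 > Ia=8.466: effective rainfall P−Ia = 73037/18900 in
Runoff Q = (P−Ia)²/(P−Ia+S) = (3.864)²/(3.864+42.328) = 5334403369/16500399300 ≈ 0.323 in

Q = 5334403369/16500399300 in ≈ 0.323 in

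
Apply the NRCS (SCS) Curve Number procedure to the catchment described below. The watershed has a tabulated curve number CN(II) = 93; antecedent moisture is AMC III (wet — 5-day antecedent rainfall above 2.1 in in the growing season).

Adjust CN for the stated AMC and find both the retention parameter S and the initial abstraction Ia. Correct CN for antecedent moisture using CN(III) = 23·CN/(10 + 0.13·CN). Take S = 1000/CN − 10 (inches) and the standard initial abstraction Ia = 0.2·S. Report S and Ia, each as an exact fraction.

CN(III) from CN(II)=93: (23·93)/(10 + 0.13·93) = 213900/2209 ≈ 96.831
S = 1000/(213900/2209) − 10 = 700/2139 in ≈ 0.327 in
Ia = 0.2·(700/2139) = 140/2139 in ≈ 0.065 in

S = 700/2139 in ≈ 0.327 in; Ia = 140/2139 in ≈ 0.065 in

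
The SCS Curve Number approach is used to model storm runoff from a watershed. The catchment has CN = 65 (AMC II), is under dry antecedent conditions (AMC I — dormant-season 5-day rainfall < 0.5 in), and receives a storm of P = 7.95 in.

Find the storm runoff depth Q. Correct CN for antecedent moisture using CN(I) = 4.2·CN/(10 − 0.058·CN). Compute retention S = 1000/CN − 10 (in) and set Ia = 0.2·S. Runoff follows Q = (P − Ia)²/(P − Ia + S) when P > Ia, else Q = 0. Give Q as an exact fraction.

Q = 17648401/11076780 in ≈ 1.593 in

Adjust CN=65 to AMC I: 4.2·65/(10 − 0.058·65) → 273 ÷ (623/100) = 3900/89 ≈ 43.820
Retention S: 1000/CN − 10 with CN=43.820 → S = 500/39 ≈ 12.821 in
Ia = 0.2·(500/39) = 100/39 in ≈ 2.564 in
Since P=7.950 > Ia=2.564: effective rainfall P−Ia = 4201/780 in
Runoff Q = (P−Ia)²/(P−Ia+S) = (5.386)²/(5.386+12.821) = 17648401/11076780 ≈ 1.593 in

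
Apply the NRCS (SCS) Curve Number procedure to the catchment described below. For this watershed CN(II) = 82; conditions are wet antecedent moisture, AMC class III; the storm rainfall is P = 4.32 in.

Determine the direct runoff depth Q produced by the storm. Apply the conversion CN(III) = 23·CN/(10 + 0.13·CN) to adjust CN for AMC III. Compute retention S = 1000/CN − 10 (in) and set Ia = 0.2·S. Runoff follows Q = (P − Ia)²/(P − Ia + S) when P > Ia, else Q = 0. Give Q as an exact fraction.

Q = 263218176/78481175 in ≈ 3.354 in

Wet (AMC III): CN(III) = 23·82/(10 + 0.13·82) = 1886/(1033/50) = 94300/1033 ≈ 91.288
Max retention: S = 1000/(94300/1033) − 10 = 900/943 in (≈ 0.954 in)
Ia = 0.2·(900/943) = 180/943 in ≈ 0.191 in
Since P=4.320 > Ia=0.191: effective rainfall P−Ia = 97344/23575 in
Q: (97344/23575)² ÷ (119844/23575) = 263218176/78481175 in (≈ 3.354 in)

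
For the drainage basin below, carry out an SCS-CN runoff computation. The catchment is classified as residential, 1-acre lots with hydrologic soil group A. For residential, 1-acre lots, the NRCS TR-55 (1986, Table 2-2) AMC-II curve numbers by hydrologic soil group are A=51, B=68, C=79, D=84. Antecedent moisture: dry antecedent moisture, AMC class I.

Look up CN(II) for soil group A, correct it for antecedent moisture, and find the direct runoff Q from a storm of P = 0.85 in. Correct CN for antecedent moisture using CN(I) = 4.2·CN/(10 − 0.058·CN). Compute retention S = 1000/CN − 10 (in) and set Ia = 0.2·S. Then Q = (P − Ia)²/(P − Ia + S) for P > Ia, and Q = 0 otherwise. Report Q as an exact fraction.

NRCS table: residential, 1-acre lots, soil group A → CN(II) = 51
Adjust CN=51 to AMC I: 4.2·51/(10 − 0.058·51) → (1071/5) ÷ (3521/500) = 15300/503 ≈ 30.417
Retention S: 1000/CN − 10 with CN=30.417 → S = 3500/153 ≈ 22.876 in
Ia = 0.2·(3500/153) = 700/153 in ≈ 4.575 in
P = 0.850 ≤ Ia = 4.575 in: entire storm abstracted, Q = 0.

Q = 0 in ≈ 0.000 in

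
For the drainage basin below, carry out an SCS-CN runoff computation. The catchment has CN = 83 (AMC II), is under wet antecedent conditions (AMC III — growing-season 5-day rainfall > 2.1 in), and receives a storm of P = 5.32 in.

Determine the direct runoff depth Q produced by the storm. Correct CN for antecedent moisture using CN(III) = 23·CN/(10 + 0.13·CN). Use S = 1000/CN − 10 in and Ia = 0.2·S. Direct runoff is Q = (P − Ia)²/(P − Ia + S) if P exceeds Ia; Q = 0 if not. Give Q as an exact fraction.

Q = 60219687609/13739884325 in ≈ 4.383 in

CN(III) from CN(II)=83: (23·83)/(10 + 0.13·83) = 190900/2079 ≈ 91.823
Max retention: S = 1000/(190900/2079) − 10 = 1700/1909 in (≈ 0.891 in)
Ia = 0.2S: 0.2·0.891 = 0.178 in (exactly 340/1909)
Since P=5.320 > Ia=0.178: effective rainfall P−Ia = 245397/47725 in
Q = (245397/47725)²/((245397/47725) + 1700/1909) = (60219687609/2277675625)/(287897/47725) = 60219687609/13739884325 in ≈ 4.383 in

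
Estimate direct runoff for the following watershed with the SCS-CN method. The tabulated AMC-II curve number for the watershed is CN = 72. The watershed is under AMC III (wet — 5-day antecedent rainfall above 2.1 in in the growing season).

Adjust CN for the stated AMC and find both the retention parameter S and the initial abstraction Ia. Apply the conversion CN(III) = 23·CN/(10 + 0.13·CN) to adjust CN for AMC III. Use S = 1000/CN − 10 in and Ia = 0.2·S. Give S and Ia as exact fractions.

S = 350/207 in ≈ 1.691 in; Ia = 70/207 in ≈ 0.338 in

Adjust CN=72 to AMC III: 23·72/(10 + 0.13·72) → 1656 ÷ (484/25) = 10350/121 ≈ 85.537
Max retention: S = 1000/(10350/121) − 10 = 350/207 in (≈ 1.691 in)
Ia = 0.2·(350/207) = 70/207 in ≈ 0.338 in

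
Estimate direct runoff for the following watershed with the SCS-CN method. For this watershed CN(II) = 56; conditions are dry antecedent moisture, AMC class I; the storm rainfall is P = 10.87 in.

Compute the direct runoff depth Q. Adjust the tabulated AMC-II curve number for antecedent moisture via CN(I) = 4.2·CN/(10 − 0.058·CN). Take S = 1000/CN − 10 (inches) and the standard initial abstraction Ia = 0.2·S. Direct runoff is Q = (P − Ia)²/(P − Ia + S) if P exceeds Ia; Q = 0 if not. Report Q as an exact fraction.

Q = 10980734521/5582898300 in ≈ 1.967 in

CN(I) from CN(II)=56: (4.2·56)/(10 − 0.058·56) = 7350/211 ≈ 34.834
Max retention: S = 1000/(7350/211) − 10 = 2750/147 in (≈ 18.707 in)
Ia = 0.2·(2750/147) = 550/147 in ≈ 3.741 in
Since P=10.870 > Ia=3.741: effective rainfall P−Ia = 104789/14700 in
Runoff Q = (P−Ia)²/(P−Ia+S) = (7.129)²/(7.129+18.707) = 10980734521/5582898300 ≈ 1.967 in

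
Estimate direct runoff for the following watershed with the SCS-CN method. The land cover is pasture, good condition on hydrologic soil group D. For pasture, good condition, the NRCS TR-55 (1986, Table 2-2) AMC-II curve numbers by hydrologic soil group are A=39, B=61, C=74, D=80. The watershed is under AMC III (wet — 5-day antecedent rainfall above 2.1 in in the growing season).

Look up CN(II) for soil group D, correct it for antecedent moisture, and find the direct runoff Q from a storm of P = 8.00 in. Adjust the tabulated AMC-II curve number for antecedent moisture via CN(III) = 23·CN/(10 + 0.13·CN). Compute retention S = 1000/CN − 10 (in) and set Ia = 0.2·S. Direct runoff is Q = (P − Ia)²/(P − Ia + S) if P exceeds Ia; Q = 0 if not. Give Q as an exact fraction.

NRCS table: pasture, good condition, soil group D → CN(II) = 80
Adjust CN=80 to AMC III: 23·80/(10 + 0.13·80) → 1840 ÷ (102/5) = 4600/51 ≈ 90.196
Max retention: S = 1000/(4600/51) − 10 = 25/23 in (≈ 1.087 in)
Ia = 0.2·(25/23) = 5/23 in ≈ 0.217 in
Excess rainfall: 8.000 − 0.217 = 7.783 in; P > Ia so Q > 0
Q = (179/23)²/((179/23) + 25/23) = (32041/529)/(204/23) = 32041/4692 in ≈ 6.829 in

Q = 32041/4692 in ≈ 6.829 in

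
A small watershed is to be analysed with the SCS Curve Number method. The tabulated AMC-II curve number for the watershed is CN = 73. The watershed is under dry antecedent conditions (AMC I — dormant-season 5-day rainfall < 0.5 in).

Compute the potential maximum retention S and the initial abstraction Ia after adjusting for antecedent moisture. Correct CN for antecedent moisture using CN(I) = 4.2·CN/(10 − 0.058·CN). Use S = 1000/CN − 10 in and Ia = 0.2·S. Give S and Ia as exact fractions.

Adjust CN=73 to AMC I: 4.2·73/(10 − 0.058·73) → (1533/5) ÷ (2883/500) = 51100/961 ≈ 53.174
Retention S: 1000/CN − 10 with CN=53.174 → S = 4500/511 ≈ 8.806 in
Initial abstraction Ia = S/5 = (4500/511)/5 = 900/511 ≈ 1.761 in

S = 4500/511 in ≈ 8.806 in; Ia = 900/511 in ≈ 1.761 in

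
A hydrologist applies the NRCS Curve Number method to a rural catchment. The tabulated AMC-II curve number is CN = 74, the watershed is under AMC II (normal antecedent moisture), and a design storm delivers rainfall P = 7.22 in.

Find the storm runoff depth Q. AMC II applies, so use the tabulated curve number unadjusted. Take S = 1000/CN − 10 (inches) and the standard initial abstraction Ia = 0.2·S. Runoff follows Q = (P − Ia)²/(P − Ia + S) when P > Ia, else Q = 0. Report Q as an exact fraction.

Q = 145371249/34330450 in ≈ 4.234 in

Average conditions: CN = 74 (no AMC adjustment).
Max retention: S = 1000/74 − 10 = 130/37 in (≈ 3.514 in)
Ia = 0.2·(130/37) = 26/37 in ≈ 0.703 in
Excess rainfall: 7.220 − 0.703 = 6.517 in; P > Ia so Q > 0
Q: (12057/1850)² ÷ (18557/1850) = 145371249/34330450 in (≈ 4.234 in)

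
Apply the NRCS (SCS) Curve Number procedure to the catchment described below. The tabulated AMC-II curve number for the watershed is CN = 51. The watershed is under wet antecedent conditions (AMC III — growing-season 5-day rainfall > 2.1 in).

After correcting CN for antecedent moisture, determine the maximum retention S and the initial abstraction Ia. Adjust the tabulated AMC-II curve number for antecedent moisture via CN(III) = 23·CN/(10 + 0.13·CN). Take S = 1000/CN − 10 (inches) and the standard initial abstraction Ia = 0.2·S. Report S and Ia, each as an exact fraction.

S = 4900/1173 in ≈ 4.177 in; Ia = 980/1173 in ≈ 0.835 in

CN(III) from CN(II)=51: (23·51)/(10 + 0.13·51) = 117300/1663 ≈ 70.535
S = 1000/(117300/1663) − 10 = 4900/1173 in ≈ 4.177 in
Ia = 0.2S: 0.2·4.177 = 0.835 in (exactly 980/1173)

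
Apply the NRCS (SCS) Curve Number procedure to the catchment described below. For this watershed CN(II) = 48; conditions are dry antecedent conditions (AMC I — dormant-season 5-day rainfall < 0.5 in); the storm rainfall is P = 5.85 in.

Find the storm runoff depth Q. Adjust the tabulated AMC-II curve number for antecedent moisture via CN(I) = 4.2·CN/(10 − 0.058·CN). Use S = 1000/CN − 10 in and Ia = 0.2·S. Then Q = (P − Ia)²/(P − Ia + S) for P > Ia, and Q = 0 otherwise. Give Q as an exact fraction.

Adjust CN=48 to AMC I: 4.2·48/(10 − 0.058·48) → (1008/5) ÷ (902/125) = 12600/451 ≈ 27.938
Max retention: S = 1000/(12600/451) − 10 = 1625/63 in (≈ 25.794 in)
Ia = 0.2S: 0.2·25.794 = 5.159 in (exactly 325/63)
P − Ia = 5.850 − 5.159 = 871/1260 ≈ 0.691 in (> 0, runoff occurs)
Q: (871/1260)² ÷ (33371/1260) = 58357/3234420 in (≈ 0.018 in)

Q = 58357/3234420 in ≈ 0.018 in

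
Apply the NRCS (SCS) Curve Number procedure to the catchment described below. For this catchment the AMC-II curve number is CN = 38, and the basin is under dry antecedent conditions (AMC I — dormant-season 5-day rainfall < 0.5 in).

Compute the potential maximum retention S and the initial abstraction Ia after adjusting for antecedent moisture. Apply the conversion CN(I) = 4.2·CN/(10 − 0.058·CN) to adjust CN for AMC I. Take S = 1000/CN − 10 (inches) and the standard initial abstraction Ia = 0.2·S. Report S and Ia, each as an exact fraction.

Dry (AMC I): CN(I) = 4.2·38/(10 − 0.058·38) = (798/5)/(1949/250) = 39900/1949 ≈ 20.472
Retention S: 1000/CN − 10 with CN=20.472 → S = 15500/399 ≈ 38.847 in
Ia = 0.2·(15500/399) = 3100/399 in ≈ 7.769 in

S = 15500/399 in ≈ 38.847 in; Ia = 3100/399 in ≈ 7.769 in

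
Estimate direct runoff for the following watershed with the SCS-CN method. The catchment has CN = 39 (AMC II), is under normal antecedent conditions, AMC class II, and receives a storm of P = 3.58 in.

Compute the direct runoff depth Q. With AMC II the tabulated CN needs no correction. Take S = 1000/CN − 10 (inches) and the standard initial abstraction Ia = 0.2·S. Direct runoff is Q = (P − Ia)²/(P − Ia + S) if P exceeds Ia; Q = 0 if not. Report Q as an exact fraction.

Q = 776161/61192950 in ≈ 0.013 in

CN(II) = 39; AMC II needs no correction.
Max retention: S = 1000/39 − 10 = 610/39 in (≈ 15.641 in)
Initial abstraction Ia = S/5 = (610/39)/5 = 122/39 ≈ 3.128 in
Since P=3.580 > Ia=3.128: effective rainfall P−Ia = 881/1950 in
Q = (881/1950)²/((881/1950) + 610/39) = (776161/3802500)/(31381/1950) = 776161/61192950 in ≈ 0.013 in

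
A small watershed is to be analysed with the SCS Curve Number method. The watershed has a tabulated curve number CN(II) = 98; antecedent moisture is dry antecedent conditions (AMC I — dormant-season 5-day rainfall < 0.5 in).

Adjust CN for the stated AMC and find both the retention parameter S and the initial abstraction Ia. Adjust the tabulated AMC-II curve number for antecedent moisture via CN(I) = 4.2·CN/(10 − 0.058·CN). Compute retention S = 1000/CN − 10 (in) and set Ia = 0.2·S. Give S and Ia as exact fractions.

CN(I) from CN(II)=98: (4.2·98)/(10 − 0.058·98) = 102900/1079 ≈ 95.366
Retention S: 1000/CN − 10 with CN=95.366 → S = 500/1029 ≈ 0.486 in
Initial abstraction Ia = S/5 = (500/1029)/5 = 100/1029 ≈ 0.097 in

S = 500/1029 in ≈ 0.486 in; Ia = 100/1029 in ≈ 0.097 in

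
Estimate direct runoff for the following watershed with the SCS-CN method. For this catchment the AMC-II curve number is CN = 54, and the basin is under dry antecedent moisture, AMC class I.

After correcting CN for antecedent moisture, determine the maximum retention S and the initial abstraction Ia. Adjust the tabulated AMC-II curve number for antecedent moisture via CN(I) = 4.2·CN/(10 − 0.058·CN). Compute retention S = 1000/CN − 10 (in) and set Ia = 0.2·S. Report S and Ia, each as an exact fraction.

CN(I) from CN(II)=54: (4.2·54)/(10 − 0.058·54) = 56700/1717 ≈ 33.023
S = 1000/(56700/1717) − 10 = 11500/567 in ≈ 20.282 in
Initial abstraction Ia = S/5 = (11500/567)/5 = 2300/567 ≈ 4.056 in

S = 11500/567 in ≈ 20.282 in; Ia = 2300/567 in ≈ 4.056 in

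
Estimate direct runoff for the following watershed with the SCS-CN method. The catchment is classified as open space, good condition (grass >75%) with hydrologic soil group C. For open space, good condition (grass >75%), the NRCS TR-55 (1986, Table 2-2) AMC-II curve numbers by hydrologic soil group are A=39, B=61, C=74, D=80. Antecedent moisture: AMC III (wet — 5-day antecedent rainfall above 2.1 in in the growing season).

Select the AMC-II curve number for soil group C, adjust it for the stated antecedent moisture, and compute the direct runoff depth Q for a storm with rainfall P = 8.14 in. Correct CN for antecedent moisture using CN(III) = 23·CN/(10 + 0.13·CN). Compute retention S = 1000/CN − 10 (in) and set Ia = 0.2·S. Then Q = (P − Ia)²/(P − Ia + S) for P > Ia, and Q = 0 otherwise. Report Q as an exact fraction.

NRCS table: open space, good condition (grass >75%), soil group C → CN(II) = 74
Adjust CN=74 to AMC III: 23·74/(10 + 0.13·74) → 1702 ÷ (981/50) = 85100/981 ≈ 86.748
S = 1000/(85100/981) − 10 = 1300/851 in ≈ 1.528 in
Ia = 0.2S: 0.2·1.528 = 0.306 in (exactly 260/851)
Excess rainfall: 8.140 − 0.306 = 7.834 in; P > Ia so Q > 0
Q: (333357/42550)² ÷ (398357/42550) = 111126889449/16950090350 in (≈ 6.556 in)

Q = 111126889449/16950090350 in ≈ 6.556 in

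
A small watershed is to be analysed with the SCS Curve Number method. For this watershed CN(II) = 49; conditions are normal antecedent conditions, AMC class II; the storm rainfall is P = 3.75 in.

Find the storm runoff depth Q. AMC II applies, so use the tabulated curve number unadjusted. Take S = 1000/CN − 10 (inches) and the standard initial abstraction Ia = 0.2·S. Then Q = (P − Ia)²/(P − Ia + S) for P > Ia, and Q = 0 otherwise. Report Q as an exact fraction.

CN(II) = 49; AMC II needs no correction.
Max retention: S = 1000/49 − 10 = 510/49 in (≈ 10.408 in)
Ia = 0.2S: 0.2·10.408 = 2.082 in (exactly 102/49)
P − Ia = 3.750 − 2.082 = 327/196 ≈ 1.668 in (> 0, runoff occurs)
Runoff Q = (P−Ia)²/(P−Ia+S) = (1.668)²/(1.668+10.408) = 11881/51548 ≈ 0.230 in

Q = 11881/51548 in ≈ 0.230 in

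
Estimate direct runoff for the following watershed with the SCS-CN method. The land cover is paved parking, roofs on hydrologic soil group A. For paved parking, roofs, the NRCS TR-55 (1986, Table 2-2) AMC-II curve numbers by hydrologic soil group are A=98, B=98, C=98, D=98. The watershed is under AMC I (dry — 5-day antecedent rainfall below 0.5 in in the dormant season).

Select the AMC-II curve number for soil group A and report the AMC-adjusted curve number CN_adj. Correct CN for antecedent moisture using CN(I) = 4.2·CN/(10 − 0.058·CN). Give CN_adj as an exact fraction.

NRCS table: paved parking, roofs, soil group A → CN(II) = 98
Adjust CN=98 to AMC I: 4.2·98/(10 − 0.058·98) → (2058/5) ÷ (1079/250) = 102900/1079 ≈ 95.366

CN_adj = 102900/1079 ≈ 95.366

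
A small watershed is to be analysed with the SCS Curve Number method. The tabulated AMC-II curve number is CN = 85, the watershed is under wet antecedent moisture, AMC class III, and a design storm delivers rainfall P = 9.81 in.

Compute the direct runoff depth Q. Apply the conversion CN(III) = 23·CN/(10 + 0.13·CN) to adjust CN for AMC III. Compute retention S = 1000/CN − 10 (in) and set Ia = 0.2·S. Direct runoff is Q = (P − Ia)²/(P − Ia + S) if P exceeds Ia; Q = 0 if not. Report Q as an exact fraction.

Q = 47519953347/5312008700 in ≈ 8.946 in

CN(III) from CN(II)=85: (23·85)/(10 + 0.13·85) = 39100/421 ≈ 92.874
Max retention: S = 1000/(39100/421) − 10 = 300/391 in (≈ 0.767 in)
Initial abstraction Ia = S/5 = (300/391)/5 = 60/391 ≈ 0.153 in
P − Ia = 9.810 − 0.153 = 377571/39100 ≈ 9.657 in (> 0, runoff occurs)
Q: (377571/39100)² ÷ (407571/39100) = 47519953347/5312008700 in (≈ 8.946 in)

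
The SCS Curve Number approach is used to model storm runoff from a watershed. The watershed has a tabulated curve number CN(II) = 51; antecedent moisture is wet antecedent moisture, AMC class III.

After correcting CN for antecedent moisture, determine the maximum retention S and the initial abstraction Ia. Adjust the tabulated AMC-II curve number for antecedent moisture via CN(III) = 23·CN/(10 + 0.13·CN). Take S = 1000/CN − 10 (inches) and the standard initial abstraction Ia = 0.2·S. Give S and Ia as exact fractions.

S = 4900/1173 in ≈ 4.177 in; Ia = 980/1173 in ≈ 0.835 in

CN(III) from CN(II)=51: (23·51)/(10 + 0.13·51) = 117300/1663 ≈ 70.535
Retention S: 1000/CN − 10 with CN=70.535 → S = 4900/1173 ≈ 4.177 in
Ia = 0.2S: 0.2·4.177 = 0.835 in (exactly 980/1173)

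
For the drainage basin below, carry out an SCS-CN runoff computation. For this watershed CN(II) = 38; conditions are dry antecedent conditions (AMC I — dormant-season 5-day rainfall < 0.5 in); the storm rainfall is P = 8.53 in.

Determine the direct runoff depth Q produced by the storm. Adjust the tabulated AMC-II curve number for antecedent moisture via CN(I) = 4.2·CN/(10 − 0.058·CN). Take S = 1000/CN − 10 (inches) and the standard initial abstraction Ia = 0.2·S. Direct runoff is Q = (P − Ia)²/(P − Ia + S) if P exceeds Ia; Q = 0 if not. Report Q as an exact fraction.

CN(I) from CN(II)=38: (4.2·38)/(10 − 0.058·38) = 39900/1949 ≈ 20.472
Retention S: 1000/CN − 10 with CN=20.472 → S = 15500/399 ≈ 38.847 in
Ia = 0.2S: 0.2·38.847 = 7.769 in (exactly 3100/399)
P − Ia = 8.530 − 7.769 = 30347/39900 ≈ 0.761 in (> 0, runoff occurs)
Q = (30347/39900)²/((30347/39900) + 15500/399) = (920940409/1592010000)/(1580347/39900) = 920940409/63055845300 in ≈ 0.015 in

Q = 920940409/63055845300 in ≈ 0.015 in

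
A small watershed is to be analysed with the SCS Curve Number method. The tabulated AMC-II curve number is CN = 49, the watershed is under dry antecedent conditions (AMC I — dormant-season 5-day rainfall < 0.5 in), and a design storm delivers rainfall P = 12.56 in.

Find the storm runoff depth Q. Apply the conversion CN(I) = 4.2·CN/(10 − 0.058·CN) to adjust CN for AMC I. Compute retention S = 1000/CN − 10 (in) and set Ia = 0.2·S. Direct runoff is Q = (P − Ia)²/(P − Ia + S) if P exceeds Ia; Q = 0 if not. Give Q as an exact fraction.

Q = 2125650402/1190647325 in ≈ 1.785 in

Dry (AMC I): CN(I) = 4.2·49/(10 − 0.058·49) = (1029/5)/(3579/500) = 34300/1193 ≈ 28.751
Max retention: S = 1000/(34300/1193) − 10 = 8500/343 in (≈ 24.781 in)
Ia = 0.2S: 0.2·24.781 = 4.956 in (exactly 1700/343)
P − Ia = 12.560 − 4.956 = 65202/8575 ≈ 7.604 in (> 0, runoff occurs)
Q: (65202/8575)² ÷ (277702/8575) = 2125650402/1190647325 in (≈ 1.785 in)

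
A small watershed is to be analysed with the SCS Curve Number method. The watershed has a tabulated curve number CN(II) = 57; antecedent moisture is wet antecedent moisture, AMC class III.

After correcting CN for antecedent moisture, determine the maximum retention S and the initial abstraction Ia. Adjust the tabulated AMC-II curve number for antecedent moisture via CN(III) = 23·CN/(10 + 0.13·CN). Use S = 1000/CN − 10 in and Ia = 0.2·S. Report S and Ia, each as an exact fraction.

Wet (AMC III): CN(III) = 23·57/(10 + 0.13·57) = 1311/(1741/100) = 131100/1741 ≈ 75.302
Retention S: 1000/CN − 10 with CN=75.302 → S = 4300/1311 ≈ 3.280 in
Initial abstraction Ia = S/5 = (4300/1311)/5 = 860/1311 ≈ 0.656 in

S = 4300/1311 in ≈ 3.280 in; Ia = 860/1311 in ≈ 0.656 in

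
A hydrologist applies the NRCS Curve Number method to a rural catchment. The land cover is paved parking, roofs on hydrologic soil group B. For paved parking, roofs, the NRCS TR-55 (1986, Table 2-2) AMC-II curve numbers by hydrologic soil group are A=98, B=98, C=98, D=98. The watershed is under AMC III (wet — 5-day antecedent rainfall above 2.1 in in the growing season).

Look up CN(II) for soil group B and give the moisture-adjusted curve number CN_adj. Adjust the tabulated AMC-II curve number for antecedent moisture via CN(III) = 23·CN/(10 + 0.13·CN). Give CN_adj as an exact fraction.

NRCS table: paved parking, roofs, soil group B → CN(II) = 98
Wet (AMC III): CN(III) = 23·98/(10 + 0.13·98) = 2254/(1137/50) = 112700/1137 ≈ 99.120

CN_adj = 112700/1137 ≈ 99.120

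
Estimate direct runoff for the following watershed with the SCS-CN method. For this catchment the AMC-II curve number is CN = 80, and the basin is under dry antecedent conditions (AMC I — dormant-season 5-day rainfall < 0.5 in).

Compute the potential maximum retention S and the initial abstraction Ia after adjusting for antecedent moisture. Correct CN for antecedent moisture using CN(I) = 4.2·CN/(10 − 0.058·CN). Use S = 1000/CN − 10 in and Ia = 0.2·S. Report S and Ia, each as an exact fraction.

Dry (AMC I): CN(I) = 4.2·80/(10 − 0.058·80) = 336/(134/25) = 4200/67 ≈ 62.687
Max retention: S = 1000/(4200/67) − 10 = 125/21 in (≈ 5.952 in)
Initial abstraction Ia = S/5 = (125/21)/5 = 25/21 ≈ 1.190 in

S = 125/21 in ≈ 5.952 in; Ia = 25/21 in ≈ 1.190 in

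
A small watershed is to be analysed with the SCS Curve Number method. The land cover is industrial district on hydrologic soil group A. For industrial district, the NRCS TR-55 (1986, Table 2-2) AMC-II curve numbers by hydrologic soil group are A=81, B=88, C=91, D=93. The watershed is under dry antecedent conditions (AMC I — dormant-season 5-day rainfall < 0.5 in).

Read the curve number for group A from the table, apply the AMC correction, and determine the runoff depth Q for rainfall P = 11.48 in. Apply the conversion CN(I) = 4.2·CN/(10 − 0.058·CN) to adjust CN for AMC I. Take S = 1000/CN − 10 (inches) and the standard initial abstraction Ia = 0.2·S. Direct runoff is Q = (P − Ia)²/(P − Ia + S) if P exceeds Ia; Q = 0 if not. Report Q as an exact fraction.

NRCS table: industrial district, soil group A → CN(II) = 81
CN(I) from CN(II)=81: (4.2·81)/(10 − 0.058·81) = 170100/2651 ≈ 64.164
Retention S: 1000/CN − 10 with CN=64.164 → S = 9500/1701 ≈ 5.585 in
Ia = 0.2·(9500/1701) = 1900/1701 in ≈ 1.117 in
P − Ia = 11.480 − 1.117 = 440687/42525 ≈ 10.363 in (> 0, runoff occurs)
Q: (440687/42525)² ÷ (678187/42525) = 194205031969/28839902175 in (≈ 6.734 in)

Q = 194205031969/28839902175 in ≈ 6.734 in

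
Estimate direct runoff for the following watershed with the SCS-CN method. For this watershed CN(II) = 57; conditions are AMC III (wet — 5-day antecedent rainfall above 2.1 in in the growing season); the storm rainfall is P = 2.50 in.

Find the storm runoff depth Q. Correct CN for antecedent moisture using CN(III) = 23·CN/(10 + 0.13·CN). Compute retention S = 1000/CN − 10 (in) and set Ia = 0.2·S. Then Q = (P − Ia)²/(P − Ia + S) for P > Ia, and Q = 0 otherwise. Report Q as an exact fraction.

Adjust CN=57 to AMC III: 23·57/(10 + 0.13·57) → 1311 ÷ (1741/100) = 131100/1741 ≈ 75.302
S = 1000/(131100/1741) − 10 = 4300/1311 in ≈ 3.280 in
Ia = 0.2S: 0.2·3.280 = 0.656 in (exactly 860/1311)
Excess rainfall: 2.500 − 0.656 = 1.844 in; P > Ia so Q > 0
Q: (4835/2622)² ÷ (13435/2622) = 4675445/7045314 in (≈ 0.664 in)

Q = 4675445/7045314 in ≈ 0.664 in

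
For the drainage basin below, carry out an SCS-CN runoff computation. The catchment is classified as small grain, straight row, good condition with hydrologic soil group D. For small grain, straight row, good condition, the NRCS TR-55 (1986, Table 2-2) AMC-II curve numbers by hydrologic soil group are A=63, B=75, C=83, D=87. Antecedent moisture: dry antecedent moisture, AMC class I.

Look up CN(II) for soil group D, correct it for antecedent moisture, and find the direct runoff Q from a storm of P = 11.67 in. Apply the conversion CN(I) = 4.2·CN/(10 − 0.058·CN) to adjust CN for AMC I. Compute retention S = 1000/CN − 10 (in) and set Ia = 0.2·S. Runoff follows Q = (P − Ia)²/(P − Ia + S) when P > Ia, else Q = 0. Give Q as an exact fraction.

Q = 4008440447881/484540314300 in ≈ 8.273 in

NRCS table: small grain, straight row, good condition, soil group D → CN(II) = 87
Adjust CN=87 to AMC I: 4.2·87/(10 − 0.058·87) → (1827/5) ÷ (2477/500) = 182700/2477 ≈ 73.759
S = 1000/(182700/2477) − 10 = 6500/1827 in ≈ 3.558 in
Initial abstraction Ia = S/5 = (6500/1827)/5 = 1300/1827 ≈ 0.712 in
Excess rainfall: 11.670 − 0.712 = 10.958 in; P > Ia so Q > 0
Runoff Q = (P−Ia)²/(P−Ia+S) = (10.958)²/(10.958+3.558) = 4008440447881/484540314300 ≈ 8.273 in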